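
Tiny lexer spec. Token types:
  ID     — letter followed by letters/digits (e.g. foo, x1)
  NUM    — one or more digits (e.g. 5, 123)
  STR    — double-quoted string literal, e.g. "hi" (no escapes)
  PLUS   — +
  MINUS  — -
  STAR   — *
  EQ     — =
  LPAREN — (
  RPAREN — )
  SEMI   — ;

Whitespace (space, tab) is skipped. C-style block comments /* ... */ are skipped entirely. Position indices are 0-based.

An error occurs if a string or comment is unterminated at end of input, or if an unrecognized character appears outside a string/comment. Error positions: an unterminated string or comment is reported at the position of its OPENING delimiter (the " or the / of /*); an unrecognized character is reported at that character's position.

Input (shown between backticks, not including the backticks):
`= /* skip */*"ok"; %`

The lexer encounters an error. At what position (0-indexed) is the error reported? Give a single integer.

Answer: 19

Derivation:
pos=0: emit EQ '='
pos=2: enter COMMENT mode (saw '/*')
exit COMMENT mode (now at pos=12)
pos=12: emit STAR '*'
pos=13: enter STRING mode
pos=13: emit STR "ok" (now at pos=17)
pos=17: emit SEMI ';'
pos=19: ERROR — unrecognized char '%'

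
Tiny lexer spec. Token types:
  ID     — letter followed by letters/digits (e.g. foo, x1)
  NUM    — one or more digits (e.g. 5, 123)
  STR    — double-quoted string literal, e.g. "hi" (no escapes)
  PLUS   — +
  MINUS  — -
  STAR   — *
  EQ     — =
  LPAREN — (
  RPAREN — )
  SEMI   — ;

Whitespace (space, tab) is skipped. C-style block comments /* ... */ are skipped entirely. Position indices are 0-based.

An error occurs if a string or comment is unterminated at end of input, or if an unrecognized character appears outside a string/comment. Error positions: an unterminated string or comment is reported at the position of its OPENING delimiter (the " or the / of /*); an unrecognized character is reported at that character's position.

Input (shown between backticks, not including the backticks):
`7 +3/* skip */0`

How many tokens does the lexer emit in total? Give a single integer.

Answer: 4

Derivation:
pos=0: emit NUM '7' (now at pos=1)
pos=2: emit PLUS '+'
pos=3: emit NUM '3' (now at pos=4)
pos=4: enter COMMENT mode (saw '/*')
exit COMMENT mode (now at pos=14)
pos=14: emit NUM '0' (now at pos=15)
DONE. 4 tokens: [NUM, PLUS, NUM, NUM]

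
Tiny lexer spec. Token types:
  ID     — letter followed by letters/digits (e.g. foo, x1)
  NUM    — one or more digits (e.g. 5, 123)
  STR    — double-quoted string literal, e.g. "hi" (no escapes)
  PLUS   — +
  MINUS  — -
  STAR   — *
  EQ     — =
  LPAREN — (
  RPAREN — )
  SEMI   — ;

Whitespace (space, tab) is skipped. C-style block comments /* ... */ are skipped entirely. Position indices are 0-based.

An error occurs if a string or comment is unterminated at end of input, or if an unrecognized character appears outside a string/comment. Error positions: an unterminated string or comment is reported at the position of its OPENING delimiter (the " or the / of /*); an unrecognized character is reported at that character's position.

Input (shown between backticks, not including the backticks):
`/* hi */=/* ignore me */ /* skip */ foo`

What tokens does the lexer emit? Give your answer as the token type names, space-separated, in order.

pos=0: enter COMMENT mode (saw '/*')
exit COMMENT mode (now at pos=8)
pos=8: emit EQ '='
pos=9: enter COMMENT mode (saw '/*')
exit COMMENT mode (now at pos=24)
pos=25: enter COMMENT mode (saw '/*')
exit COMMENT mode (now at pos=35)
pos=36: emit ID 'foo' (now at pos=39)
DONE. 2 tokens: [EQ, ID]

Answer: EQ ID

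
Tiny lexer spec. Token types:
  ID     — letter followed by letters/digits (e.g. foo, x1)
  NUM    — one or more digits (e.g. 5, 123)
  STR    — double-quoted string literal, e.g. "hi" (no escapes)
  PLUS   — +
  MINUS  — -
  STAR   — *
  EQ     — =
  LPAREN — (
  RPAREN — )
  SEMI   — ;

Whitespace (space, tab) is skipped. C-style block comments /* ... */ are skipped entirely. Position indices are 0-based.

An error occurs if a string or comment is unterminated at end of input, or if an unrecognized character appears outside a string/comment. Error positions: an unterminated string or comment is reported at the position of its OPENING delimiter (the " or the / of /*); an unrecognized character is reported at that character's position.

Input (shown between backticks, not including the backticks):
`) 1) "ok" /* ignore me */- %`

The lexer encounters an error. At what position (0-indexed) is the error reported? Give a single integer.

Answer: 27

Derivation:
pos=0: emit RPAREN ')'
pos=2: emit NUM '1' (now at pos=3)
pos=3: emit RPAREN ')'
pos=5: enter STRING mode
pos=5: emit STR "ok" (now at pos=9)
pos=10: enter COMMENT mode (saw '/*')
exit COMMENT mode (now at pos=25)
pos=25: emit MINUS '-'
pos=27: ERROR — unrecognized char '%'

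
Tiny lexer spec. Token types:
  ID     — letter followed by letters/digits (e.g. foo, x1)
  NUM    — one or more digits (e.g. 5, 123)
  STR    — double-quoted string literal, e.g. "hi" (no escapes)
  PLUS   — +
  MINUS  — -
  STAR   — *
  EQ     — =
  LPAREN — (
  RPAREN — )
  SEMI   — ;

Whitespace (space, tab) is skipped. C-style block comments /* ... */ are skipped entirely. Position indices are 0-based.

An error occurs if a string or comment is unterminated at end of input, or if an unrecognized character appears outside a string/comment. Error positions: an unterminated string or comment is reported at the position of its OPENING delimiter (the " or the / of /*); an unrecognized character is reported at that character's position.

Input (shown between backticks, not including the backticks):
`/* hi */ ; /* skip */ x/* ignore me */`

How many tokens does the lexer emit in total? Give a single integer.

Answer: 2

Derivation:
pos=0: enter COMMENT mode (saw '/*')
exit COMMENT mode (now at pos=8)
pos=9: emit SEMI ';'
pos=11: enter COMMENT mode (saw '/*')
exit COMMENT mode (now at pos=21)
pos=22: emit ID 'x' (now at pos=23)
pos=23: enter COMMENT mode (saw '/*')
exit COMMENT mode (now at pos=38)
DONE. 2 tokens: [SEMI, ID]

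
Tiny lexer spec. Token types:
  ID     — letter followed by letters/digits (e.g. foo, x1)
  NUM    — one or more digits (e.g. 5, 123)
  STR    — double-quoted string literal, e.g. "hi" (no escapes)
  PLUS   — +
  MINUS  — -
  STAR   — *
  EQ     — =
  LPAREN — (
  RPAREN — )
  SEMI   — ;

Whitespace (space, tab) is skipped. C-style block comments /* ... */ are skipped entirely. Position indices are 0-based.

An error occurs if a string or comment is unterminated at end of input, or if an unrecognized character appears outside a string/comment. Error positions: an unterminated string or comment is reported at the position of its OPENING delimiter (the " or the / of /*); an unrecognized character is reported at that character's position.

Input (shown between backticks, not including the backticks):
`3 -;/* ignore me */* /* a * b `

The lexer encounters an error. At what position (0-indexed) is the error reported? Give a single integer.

pos=0: emit NUM '3' (now at pos=1)
pos=2: emit MINUS '-'
pos=3: emit SEMI ';'
pos=4: enter COMMENT mode (saw '/*')
exit COMMENT mode (now at pos=19)
pos=19: emit STAR '*'
pos=21: enter COMMENT mode (saw '/*')
pos=21: ERROR — unterminated comment (reached EOF)

Answer: 21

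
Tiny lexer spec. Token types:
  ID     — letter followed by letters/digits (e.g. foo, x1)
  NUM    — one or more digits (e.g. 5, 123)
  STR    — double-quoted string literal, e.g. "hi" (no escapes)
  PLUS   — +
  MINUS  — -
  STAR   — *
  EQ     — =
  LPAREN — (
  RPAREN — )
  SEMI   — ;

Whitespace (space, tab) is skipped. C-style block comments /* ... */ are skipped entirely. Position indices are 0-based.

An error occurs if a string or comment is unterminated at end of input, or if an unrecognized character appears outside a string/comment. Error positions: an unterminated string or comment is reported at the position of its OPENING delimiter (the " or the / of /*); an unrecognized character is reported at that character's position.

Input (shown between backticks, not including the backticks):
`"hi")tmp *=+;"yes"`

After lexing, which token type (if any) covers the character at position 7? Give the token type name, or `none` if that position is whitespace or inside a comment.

pos=0: enter STRING mode
pos=0: emit STR "hi" (now at pos=4)
pos=4: emit RPAREN ')'
pos=5: emit ID 'tmp' (now at pos=8)
pos=9: emit STAR '*'
pos=10: emit EQ '='
pos=11: emit PLUS '+'
pos=12: emit SEMI ';'
pos=13: enter STRING mode
pos=13: emit STR "yes" (now at pos=18)
DONE. 8 tokens: [STR, RPAREN, ID, STAR, EQ, PLUS, SEMI, STR]
Position 7: char is 'p' -> ID

Answer: ID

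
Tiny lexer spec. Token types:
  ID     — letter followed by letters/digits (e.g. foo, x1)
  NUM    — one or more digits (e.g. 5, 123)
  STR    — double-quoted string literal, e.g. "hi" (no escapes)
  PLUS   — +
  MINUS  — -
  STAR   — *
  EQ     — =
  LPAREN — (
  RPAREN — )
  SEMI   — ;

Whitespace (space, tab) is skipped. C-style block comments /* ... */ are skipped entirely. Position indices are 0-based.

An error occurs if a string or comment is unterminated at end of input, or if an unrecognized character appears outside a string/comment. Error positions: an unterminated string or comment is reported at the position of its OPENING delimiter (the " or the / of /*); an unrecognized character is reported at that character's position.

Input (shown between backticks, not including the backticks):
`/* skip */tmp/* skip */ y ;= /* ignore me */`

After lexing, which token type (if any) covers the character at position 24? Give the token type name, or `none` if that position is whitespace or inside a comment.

Answer: ID

Derivation:
pos=0: enter COMMENT mode (saw '/*')
exit COMMENT mode (now at pos=10)
pos=10: emit ID 'tmp' (now at pos=13)
pos=13: enter COMMENT mode (saw '/*')
exit COMMENT mode (now at pos=23)
pos=24: emit ID 'y' (now at pos=25)
pos=26: emit SEMI ';'
pos=27: emit EQ '='
pos=29: enter COMMENT mode (saw '/*')
exit COMMENT mode (now at pos=44)
DONE. 4 tokens: [ID, ID, SEMI, EQ]
Position 24: char is 'y' -> ID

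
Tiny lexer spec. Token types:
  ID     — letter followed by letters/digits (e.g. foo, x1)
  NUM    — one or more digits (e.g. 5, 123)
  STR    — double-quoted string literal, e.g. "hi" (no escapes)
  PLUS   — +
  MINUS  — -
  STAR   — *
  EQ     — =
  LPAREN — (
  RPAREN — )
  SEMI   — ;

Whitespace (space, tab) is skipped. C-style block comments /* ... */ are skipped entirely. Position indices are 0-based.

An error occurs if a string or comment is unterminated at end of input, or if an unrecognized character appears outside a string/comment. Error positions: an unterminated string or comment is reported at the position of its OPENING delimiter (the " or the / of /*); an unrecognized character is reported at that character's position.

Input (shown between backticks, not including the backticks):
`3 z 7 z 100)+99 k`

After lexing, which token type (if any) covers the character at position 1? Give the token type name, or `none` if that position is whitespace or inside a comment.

Answer: none

Derivation:
pos=0: emit NUM '3' (now at pos=1)
pos=2: emit ID 'z' (now at pos=3)
pos=4: emit NUM '7' (now at pos=5)
pos=6: emit ID 'z' (now at pos=7)
pos=8: emit NUM '100' (now at pos=11)
pos=11: emit RPAREN ')'
pos=12: emit PLUS '+'
pos=13: emit NUM '99' (now at pos=15)
pos=16: emit ID 'k' (now at pos=17)
DONE. 9 tokens: [NUM, ID, NUM, ID, NUM, RPAREN, PLUS, NUM, ID]
Position 1: char is ' ' -> none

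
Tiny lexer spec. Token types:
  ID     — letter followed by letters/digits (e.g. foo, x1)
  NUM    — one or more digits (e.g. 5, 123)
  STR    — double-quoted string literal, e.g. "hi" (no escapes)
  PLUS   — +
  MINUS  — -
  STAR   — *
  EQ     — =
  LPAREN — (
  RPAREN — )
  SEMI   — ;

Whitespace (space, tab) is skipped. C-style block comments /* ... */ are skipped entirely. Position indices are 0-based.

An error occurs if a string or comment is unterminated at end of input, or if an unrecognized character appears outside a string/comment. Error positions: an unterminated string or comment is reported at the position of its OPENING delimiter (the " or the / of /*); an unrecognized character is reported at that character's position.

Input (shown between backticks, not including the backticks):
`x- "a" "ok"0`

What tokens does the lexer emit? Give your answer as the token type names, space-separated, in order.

pos=0: emit ID 'x' (now at pos=1)
pos=1: emit MINUS '-'
pos=3: enter STRING mode
pos=3: emit STR "a" (now at pos=6)
pos=7: enter STRING mode
pos=7: emit STR "ok" (now at pos=11)
pos=11: emit NUM '0' (now at pos=12)
DONE. 5 tokens: [ID, MINUS, STR, STR, NUM]

Answer: ID MINUS STR STR NUM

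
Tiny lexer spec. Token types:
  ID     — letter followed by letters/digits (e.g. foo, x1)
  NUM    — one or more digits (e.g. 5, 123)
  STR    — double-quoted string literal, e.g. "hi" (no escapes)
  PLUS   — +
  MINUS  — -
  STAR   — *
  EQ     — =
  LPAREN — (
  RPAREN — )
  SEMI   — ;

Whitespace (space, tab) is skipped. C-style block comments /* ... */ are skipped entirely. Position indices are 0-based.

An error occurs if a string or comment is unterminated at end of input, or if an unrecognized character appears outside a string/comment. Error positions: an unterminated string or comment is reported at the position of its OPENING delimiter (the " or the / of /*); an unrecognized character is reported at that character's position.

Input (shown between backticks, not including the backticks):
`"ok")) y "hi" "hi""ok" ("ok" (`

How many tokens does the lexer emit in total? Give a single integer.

Answer: 10

Derivation:
pos=0: enter STRING mode
pos=0: emit STR "ok" (now at pos=4)
pos=4: emit RPAREN ')'
pos=5: emit RPAREN ')'
pos=7: emit ID 'y' (now at pos=8)
pos=9: enter STRING mode
pos=9: emit STR "hi" (now at pos=13)
pos=14: enter STRING mode
pos=14: emit STR "hi" (now at pos=18)
pos=18: enter STRING mode
pos=18: emit STR "ok" (now at pos=22)
pos=23: emit LPAREN '('
pos=24: enter STRING mode
pos=24: emit STR "ok" (now at pos=28)
pos=29: emit LPAREN '('
DONE. 10 tokens: [STR, RPAREN, RPAREN, ID, STR, STR, STR, LPAREN, STR, LPAREN]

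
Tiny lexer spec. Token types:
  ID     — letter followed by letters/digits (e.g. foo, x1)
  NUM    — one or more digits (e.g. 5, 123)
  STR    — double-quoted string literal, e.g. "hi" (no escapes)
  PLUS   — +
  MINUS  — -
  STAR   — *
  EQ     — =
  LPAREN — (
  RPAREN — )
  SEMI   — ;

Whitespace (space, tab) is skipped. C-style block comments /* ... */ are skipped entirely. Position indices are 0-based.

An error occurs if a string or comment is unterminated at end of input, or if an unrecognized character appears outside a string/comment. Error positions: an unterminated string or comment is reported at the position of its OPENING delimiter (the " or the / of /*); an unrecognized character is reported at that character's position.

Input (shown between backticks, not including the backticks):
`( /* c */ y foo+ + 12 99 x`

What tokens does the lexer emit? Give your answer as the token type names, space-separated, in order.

pos=0: emit LPAREN '('
pos=2: enter COMMENT mode (saw '/*')
exit COMMENT mode (now at pos=9)
pos=10: emit ID 'y' (now at pos=11)
pos=12: emit ID 'foo' (now at pos=15)
pos=15: emit PLUS '+'
pos=17: emit PLUS '+'
pos=19: emit NUM '12' (now at pos=21)
pos=22: emit NUM '99' (now at pos=24)
pos=25: emit ID 'x' (now at pos=26)
DONE. 8 tokens: [LPAREN, ID, ID, PLUS, PLUS, NUM, NUM, ID]

Answer: LPAREN ID ID PLUS PLUS NUM NUM ID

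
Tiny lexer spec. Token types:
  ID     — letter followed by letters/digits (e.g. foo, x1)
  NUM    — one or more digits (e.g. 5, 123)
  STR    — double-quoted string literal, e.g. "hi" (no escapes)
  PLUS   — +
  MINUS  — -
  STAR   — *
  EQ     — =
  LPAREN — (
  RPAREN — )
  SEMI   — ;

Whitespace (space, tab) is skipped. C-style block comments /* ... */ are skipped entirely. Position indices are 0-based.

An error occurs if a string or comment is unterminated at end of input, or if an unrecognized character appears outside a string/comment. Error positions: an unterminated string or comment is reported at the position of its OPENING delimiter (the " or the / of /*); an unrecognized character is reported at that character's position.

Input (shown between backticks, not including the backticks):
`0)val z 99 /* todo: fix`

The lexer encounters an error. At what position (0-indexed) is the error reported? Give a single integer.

pos=0: emit NUM '0' (now at pos=1)
pos=1: emit RPAREN ')'
pos=2: emit ID 'val' (now at pos=5)
pos=6: emit ID 'z' (now at pos=7)
pos=8: emit NUM '99' (now at pos=10)
pos=11: enter COMMENT mode (saw '/*')
pos=11: ERROR — unterminated comment (reached EOF)

Answer: 11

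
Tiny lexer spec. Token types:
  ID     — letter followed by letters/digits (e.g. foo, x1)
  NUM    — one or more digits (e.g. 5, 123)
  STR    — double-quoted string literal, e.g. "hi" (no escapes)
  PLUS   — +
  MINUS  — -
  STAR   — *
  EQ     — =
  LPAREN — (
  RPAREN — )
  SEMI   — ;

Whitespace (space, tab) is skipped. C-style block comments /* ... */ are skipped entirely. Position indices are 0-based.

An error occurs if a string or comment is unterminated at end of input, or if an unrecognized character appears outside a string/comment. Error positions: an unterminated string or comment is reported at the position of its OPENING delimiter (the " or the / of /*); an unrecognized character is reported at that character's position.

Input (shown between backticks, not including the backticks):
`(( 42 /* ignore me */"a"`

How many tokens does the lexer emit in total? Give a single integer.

Answer: 4

Derivation:
pos=0: emit LPAREN '('
pos=1: emit LPAREN '('
pos=3: emit NUM '42' (now at pos=5)
pos=6: enter COMMENT mode (saw '/*')
exit COMMENT mode (now at pos=21)
pos=21: enter STRING mode
pos=21: emit STR "a" (now at pos=24)
DONE. 4 tokens: [LPAREN, LPAREN, NUM, STR]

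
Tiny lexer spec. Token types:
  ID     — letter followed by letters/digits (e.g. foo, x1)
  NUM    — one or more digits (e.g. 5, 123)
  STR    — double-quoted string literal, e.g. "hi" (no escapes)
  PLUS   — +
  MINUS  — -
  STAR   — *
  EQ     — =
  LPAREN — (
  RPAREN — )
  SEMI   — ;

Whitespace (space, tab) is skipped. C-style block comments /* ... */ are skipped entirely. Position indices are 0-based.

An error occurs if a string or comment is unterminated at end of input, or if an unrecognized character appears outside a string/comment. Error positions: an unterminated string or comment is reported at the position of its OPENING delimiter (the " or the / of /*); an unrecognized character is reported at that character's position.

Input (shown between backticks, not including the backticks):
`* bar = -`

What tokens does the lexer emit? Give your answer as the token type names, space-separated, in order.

pos=0: emit STAR '*'
pos=2: emit ID 'bar' (now at pos=5)
pos=6: emit EQ '='
pos=8: emit MINUS '-'
DONE. 4 tokens: [STAR, ID, EQ, MINUS]

Answer: STAR ID EQ MINUS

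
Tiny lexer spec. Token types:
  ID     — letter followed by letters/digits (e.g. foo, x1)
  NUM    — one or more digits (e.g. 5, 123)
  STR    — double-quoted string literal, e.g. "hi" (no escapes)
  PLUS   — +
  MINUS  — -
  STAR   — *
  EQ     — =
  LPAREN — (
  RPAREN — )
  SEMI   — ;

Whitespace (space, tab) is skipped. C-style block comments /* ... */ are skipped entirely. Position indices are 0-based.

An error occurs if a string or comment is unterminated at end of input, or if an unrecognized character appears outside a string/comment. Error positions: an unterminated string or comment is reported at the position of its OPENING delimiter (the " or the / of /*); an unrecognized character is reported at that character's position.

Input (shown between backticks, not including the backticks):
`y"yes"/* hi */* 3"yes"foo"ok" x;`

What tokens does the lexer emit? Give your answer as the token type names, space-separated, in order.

pos=0: emit ID 'y' (now at pos=1)
pos=1: enter STRING mode
pos=1: emit STR "yes" (now at pos=6)
pos=6: enter COMMENT mode (saw '/*')
exit COMMENT mode (now at pos=14)
pos=14: emit STAR '*'
pos=16: emit NUM '3' (now at pos=17)
pos=17: enter STRING mode
pos=17: emit STR "yes" (now at pos=22)
pos=22: emit ID 'foo' (now at pos=25)
pos=25: enter STRING mode
pos=25: emit STR "ok" (now at pos=29)
pos=30: emit ID 'x' (now at pos=31)
pos=31: emit SEMI ';'
DONE. 9 tokens: [ID, STR, STAR, NUM, STR, ID, STR, ID, SEMI]

Answer: ID STR STAR NUM STR ID STR ID SEMI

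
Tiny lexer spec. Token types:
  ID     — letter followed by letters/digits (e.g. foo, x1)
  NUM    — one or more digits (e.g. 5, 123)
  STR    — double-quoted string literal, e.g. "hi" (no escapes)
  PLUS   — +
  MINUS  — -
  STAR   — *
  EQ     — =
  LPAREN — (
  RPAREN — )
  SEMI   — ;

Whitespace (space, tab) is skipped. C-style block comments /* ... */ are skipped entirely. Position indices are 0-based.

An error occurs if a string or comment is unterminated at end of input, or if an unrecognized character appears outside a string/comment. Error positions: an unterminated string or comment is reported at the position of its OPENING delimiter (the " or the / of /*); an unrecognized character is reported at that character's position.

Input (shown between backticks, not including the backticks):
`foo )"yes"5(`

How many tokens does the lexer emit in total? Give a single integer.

Answer: 5

Derivation:
pos=0: emit ID 'foo' (now at pos=3)
pos=4: emit RPAREN ')'
pos=5: enter STRING mode
pos=5: emit STR "yes" (now at pos=10)
pos=10: emit NUM '5' (now at pos=11)
pos=11: emit LPAREN '('
DONE. 5 tokens: [ID, RPAREN, STR, NUM, LPAREN]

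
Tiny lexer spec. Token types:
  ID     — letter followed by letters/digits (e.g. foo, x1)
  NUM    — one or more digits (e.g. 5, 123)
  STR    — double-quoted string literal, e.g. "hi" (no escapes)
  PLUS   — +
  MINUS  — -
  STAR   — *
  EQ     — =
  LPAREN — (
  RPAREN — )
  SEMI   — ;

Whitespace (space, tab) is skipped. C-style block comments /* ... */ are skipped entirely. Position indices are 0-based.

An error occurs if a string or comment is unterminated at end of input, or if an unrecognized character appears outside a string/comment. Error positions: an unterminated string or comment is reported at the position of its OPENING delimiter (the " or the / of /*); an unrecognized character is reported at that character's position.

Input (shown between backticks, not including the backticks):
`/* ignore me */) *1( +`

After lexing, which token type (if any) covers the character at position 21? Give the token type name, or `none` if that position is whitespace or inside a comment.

pos=0: enter COMMENT mode (saw '/*')
exit COMMENT mode (now at pos=15)
pos=15: emit RPAREN ')'
pos=17: emit STAR '*'
pos=18: emit NUM '1' (now at pos=19)
pos=19: emit LPAREN '('
pos=21: emit PLUS '+'
DONE. 5 tokens: [RPAREN, STAR, NUM, LPAREN, PLUS]
Position 21: char is '+' -> PLUS

Answer: PLUS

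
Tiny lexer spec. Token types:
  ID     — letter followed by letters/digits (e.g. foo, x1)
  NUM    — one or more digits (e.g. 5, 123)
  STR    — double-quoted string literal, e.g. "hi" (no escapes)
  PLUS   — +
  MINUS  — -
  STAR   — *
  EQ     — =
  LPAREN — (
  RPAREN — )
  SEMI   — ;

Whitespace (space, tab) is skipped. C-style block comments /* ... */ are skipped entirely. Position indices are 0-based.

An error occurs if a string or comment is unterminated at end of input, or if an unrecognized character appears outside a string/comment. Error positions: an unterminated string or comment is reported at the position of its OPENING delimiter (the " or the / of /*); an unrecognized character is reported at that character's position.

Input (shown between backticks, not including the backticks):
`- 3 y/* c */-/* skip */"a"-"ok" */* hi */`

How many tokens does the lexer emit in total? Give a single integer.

Answer: 8

Derivation:
pos=0: emit MINUS '-'
pos=2: emit NUM '3' (now at pos=3)
pos=4: emit ID 'y' (now at pos=5)
pos=5: enter COMMENT mode (saw '/*')
exit COMMENT mode (now at pos=12)
pos=12: emit MINUS '-'
pos=13: enter COMMENT mode (saw '/*')
exit COMMENT mode (now at pos=23)
pos=23: enter STRING mode
pos=23: emit STR "a" (now at pos=26)
pos=26: emit MINUS '-'
pos=27: enter STRING mode
pos=27: emit STR "ok" (now at pos=31)
pos=32: emit STAR '*'
pos=33: enter COMMENT mode (saw '/*')
exit COMMENT mode (now at pos=41)
DONE. 8 tokens: [MINUS, NUM, ID, MINUS, STR, MINUS, STR, STAR]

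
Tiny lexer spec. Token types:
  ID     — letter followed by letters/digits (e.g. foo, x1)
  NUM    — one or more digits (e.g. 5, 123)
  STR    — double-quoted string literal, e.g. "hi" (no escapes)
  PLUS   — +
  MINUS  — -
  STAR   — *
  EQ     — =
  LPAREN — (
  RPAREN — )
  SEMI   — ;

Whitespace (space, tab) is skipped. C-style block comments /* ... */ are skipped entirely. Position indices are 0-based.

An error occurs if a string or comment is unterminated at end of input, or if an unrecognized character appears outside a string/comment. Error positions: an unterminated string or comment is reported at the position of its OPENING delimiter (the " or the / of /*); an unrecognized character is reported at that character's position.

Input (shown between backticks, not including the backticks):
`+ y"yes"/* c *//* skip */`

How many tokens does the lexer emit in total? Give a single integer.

pos=0: emit PLUS '+'
pos=2: emit ID 'y' (now at pos=3)
pos=3: enter STRING mode
pos=3: emit STR "yes" (now at pos=8)
pos=8: enter COMMENT mode (saw '/*')
exit COMMENT mode (now at pos=15)
pos=15: enter COMMENT mode (saw '/*')
exit COMMENT mode (now at pos=25)
DONE. 3 tokens: [PLUS, ID, STR]

Answer: 3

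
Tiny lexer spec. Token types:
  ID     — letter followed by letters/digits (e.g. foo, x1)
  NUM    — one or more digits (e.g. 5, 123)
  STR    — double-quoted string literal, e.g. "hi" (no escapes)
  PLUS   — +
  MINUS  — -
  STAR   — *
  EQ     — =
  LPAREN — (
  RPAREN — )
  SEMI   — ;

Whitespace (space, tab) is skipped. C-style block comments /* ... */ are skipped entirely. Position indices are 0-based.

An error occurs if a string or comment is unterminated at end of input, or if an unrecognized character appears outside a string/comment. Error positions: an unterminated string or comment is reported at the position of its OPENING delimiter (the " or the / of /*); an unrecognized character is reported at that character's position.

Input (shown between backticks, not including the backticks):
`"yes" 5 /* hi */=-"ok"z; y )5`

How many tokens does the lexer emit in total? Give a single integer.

pos=0: enter STRING mode
pos=0: emit STR "yes" (now at pos=5)
pos=6: emit NUM '5' (now at pos=7)
pos=8: enter COMMENT mode (saw '/*')
exit COMMENT mode (now at pos=16)
pos=16: emit EQ '='
pos=17: emit MINUS '-'
pos=18: enter STRING mode
pos=18: emit STR "ok" (now at pos=22)
pos=22: emit ID 'z' (now at pos=23)
pos=23: emit SEMI ';'
pos=25: emit ID 'y' (now at pos=26)
pos=27: emit RPAREN ')'
pos=28: emit NUM '5' (now at pos=29)
DONE. 10 tokens: [STR, NUM, EQ, MINUS, STR, ID, SEMI, ID, RPAREN, NUM]

Answer: 10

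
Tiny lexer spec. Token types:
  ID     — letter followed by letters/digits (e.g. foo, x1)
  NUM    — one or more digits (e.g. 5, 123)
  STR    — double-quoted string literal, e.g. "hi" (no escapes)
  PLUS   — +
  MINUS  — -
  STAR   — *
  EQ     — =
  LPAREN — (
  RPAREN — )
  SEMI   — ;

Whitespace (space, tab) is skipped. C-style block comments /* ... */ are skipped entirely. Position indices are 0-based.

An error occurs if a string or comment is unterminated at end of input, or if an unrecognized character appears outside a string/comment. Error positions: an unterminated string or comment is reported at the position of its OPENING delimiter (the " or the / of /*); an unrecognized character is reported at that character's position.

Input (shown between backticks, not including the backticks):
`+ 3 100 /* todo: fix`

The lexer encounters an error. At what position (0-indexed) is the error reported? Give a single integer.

pos=0: emit PLUS '+'
pos=2: emit NUM '3' (now at pos=3)
pos=4: emit NUM '100' (now at pos=7)
pos=8: enter COMMENT mode (saw '/*')
pos=8: ERROR — unterminated comment (reached EOF)

Answer: 8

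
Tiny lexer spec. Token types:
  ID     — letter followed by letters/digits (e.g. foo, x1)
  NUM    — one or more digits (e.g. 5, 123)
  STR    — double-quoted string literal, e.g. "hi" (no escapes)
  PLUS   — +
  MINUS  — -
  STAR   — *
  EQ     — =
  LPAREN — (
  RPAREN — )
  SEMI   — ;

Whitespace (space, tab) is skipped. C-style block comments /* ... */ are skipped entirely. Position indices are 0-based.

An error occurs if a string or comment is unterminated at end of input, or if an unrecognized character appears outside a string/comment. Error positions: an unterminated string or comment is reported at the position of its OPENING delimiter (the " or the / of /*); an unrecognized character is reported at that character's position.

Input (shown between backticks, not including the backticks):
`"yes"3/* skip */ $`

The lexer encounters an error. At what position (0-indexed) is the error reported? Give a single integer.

Answer: 17

Derivation:
pos=0: enter STRING mode
pos=0: emit STR "yes" (now at pos=5)
pos=5: emit NUM '3' (now at pos=6)
pos=6: enter COMMENT mode (saw '/*')
exit COMMENT mode (now at pos=16)
pos=17: ERROR — unrecognized char '$'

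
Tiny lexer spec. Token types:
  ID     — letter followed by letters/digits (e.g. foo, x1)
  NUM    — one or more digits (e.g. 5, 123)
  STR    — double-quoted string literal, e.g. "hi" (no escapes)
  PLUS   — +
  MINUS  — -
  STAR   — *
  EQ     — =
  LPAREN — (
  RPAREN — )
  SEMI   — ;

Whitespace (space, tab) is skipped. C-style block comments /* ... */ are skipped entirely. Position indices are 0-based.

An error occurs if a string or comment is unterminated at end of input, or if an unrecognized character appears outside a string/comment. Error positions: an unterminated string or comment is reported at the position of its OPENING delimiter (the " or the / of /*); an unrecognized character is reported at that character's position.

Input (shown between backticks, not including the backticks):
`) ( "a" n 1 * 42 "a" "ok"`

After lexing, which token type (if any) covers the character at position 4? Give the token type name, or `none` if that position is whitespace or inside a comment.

pos=0: emit RPAREN ')'
pos=2: emit LPAREN '('
pos=4: enter STRING mode
pos=4: emit STR "a" (now at pos=7)
pos=8: emit ID 'n' (now at pos=9)
pos=10: emit NUM '1' (now at pos=11)
pos=12: emit STAR '*'
pos=14: emit NUM '42' (now at pos=16)
pos=17: enter STRING mode
pos=17: emit STR "a" (now at pos=20)
pos=21: enter STRING mode
pos=21: emit STR "ok" (now at pos=25)
DONE. 9 tokens: [RPAREN, LPAREN, STR, ID, NUM, STAR, NUM, STR, STR]
Position 4: char is '"' -> STR

Answer: STR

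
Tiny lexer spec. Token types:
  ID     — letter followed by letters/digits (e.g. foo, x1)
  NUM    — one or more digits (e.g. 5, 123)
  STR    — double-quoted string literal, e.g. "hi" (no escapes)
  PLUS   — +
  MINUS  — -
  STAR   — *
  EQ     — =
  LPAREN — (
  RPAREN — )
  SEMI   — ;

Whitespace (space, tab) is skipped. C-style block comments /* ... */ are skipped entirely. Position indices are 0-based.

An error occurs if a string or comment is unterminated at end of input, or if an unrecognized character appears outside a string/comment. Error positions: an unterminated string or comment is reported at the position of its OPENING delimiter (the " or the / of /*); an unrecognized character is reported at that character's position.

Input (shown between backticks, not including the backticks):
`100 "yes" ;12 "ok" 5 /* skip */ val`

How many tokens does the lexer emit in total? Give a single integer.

Answer: 7

Derivation:
pos=0: emit NUM '100' (now at pos=3)
pos=4: enter STRING mode
pos=4: emit STR "yes" (now at pos=9)
pos=10: emit SEMI ';'
pos=11: emit NUM '12' (now at pos=13)
pos=14: enter STRING mode
pos=14: emit STR "ok" (now at pos=18)
pos=19: emit NUM '5' (now at pos=20)
pos=21: enter COMMENT mode (saw '/*')
exit COMMENT mode (now at pos=31)
pos=32: emit ID 'val' (now at pos=35)
DONE. 7 tokens: [NUM, STR, SEMI, NUM, STR, NUM, ID]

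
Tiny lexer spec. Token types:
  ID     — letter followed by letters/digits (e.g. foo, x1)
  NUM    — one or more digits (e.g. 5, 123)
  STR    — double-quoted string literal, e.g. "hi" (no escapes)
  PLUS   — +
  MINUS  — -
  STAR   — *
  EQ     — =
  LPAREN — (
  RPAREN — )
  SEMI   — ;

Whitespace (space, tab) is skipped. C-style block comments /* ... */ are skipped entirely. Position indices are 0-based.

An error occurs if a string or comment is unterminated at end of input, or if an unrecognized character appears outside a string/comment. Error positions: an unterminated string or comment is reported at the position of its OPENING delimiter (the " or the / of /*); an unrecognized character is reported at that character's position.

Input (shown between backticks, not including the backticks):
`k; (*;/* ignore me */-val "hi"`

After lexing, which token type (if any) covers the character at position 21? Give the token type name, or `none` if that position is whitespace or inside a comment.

pos=0: emit ID 'k' (now at pos=1)
pos=1: emit SEMI ';'
pos=3: emit LPAREN '('
pos=4: emit STAR '*'
pos=5: emit SEMI ';'
pos=6: enter COMMENT mode (saw '/*')
exit COMMENT mode (now at pos=21)
pos=21: emit MINUS '-'
pos=22: emit ID 'val' (now at pos=25)
pos=26: enter STRING mode
pos=26: emit STR "hi" (now at pos=30)
DONE. 8 tokens: [ID, SEMI, LPAREN, STAR, SEMI, MINUS, ID, STR]
Position 21: char is '-' -> MINUS

Answer: MINUS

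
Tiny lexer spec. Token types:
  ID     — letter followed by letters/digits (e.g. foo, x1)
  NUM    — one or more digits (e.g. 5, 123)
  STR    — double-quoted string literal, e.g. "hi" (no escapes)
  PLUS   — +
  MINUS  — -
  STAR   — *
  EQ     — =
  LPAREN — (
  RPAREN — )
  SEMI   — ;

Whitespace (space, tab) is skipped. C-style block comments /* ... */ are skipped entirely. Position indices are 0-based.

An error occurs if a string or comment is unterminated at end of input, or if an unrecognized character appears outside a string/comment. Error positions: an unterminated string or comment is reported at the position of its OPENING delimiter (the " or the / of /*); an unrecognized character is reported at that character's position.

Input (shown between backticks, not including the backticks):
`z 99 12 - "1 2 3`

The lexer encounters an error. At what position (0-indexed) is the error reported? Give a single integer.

Answer: 10

Derivation:
pos=0: emit ID 'z' (now at pos=1)
pos=2: emit NUM '99' (now at pos=4)
pos=5: emit NUM '12' (now at pos=7)
pos=8: emit MINUS '-'
pos=10: enter STRING mode
pos=10: ERROR — unterminated string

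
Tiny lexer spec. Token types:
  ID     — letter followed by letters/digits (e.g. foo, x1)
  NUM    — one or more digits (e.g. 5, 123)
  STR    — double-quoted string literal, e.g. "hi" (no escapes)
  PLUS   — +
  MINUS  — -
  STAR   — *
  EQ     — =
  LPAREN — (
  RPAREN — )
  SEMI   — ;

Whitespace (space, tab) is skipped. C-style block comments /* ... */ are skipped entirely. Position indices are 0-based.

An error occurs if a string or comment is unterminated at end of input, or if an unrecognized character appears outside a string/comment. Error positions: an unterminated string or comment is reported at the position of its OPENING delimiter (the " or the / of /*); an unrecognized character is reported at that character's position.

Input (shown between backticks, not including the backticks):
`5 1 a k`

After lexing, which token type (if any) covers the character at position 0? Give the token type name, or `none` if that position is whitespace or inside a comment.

Answer: NUM

Derivation:
pos=0: emit NUM '5' (now at pos=1)
pos=2: emit NUM '1' (now at pos=3)
pos=4: emit ID 'a' (now at pos=5)
pos=6: emit ID 'k' (now at pos=7)
DONE. 4 tokens: [NUM, NUM, ID, ID]
Position 0: char is '5' -> NUM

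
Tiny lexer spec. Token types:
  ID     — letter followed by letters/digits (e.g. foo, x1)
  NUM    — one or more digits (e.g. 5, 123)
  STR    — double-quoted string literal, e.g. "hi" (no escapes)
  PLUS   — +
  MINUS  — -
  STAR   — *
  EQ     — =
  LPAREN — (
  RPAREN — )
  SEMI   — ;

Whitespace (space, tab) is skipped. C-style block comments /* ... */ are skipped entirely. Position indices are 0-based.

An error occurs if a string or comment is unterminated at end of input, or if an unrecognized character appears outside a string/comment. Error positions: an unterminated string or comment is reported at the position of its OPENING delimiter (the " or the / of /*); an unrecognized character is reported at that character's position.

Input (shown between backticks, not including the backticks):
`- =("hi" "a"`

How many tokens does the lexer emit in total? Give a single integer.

Answer: 5

Derivation:
pos=0: emit MINUS '-'
pos=2: emit EQ '='
pos=3: emit LPAREN '('
pos=4: enter STRING mode
pos=4: emit STR "hi" (now at pos=8)
pos=9: enter STRING mode
pos=9: emit STR "a" (now at pos=12)
DONE. 5 tokens: [MINUS, EQ, LPAREN, STR, STR]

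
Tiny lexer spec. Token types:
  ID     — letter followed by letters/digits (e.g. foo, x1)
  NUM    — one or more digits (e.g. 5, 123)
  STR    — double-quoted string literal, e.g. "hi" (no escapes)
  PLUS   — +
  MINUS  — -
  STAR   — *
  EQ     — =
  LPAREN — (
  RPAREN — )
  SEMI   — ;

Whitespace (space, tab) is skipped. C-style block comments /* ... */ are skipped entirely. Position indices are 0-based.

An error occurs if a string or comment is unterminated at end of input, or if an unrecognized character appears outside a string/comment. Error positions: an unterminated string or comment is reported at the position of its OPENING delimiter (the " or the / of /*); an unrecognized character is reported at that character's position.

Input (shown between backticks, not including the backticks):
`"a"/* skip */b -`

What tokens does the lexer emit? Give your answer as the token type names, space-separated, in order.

pos=0: enter STRING mode
pos=0: emit STR "a" (now at pos=3)
pos=3: enter COMMENT mode (saw '/*')
exit COMMENT mode (now at pos=13)
pos=13: emit ID 'b' (now at pos=14)
pos=15: emit MINUS '-'
DONE. 3 tokens: [STR, ID, MINUS]

Answer: STR ID MINUS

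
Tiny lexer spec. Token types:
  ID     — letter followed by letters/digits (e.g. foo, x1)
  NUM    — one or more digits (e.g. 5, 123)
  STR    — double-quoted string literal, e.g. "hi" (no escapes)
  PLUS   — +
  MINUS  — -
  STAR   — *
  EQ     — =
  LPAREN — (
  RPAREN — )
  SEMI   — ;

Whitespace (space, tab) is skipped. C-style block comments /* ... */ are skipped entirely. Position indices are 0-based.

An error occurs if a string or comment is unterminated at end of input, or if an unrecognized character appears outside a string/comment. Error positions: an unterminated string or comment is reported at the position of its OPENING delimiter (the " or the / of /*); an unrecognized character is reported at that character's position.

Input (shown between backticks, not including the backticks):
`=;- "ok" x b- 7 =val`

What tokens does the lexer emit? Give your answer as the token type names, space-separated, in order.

pos=0: emit EQ '='
pos=1: emit SEMI ';'
pos=2: emit MINUS '-'
pos=4: enter STRING mode
pos=4: emit STR "ok" (now at pos=8)
pos=9: emit ID 'x' (now at pos=10)
pos=11: emit ID 'b' (now at pos=12)
pos=12: emit MINUS '-'
pos=14: emit NUM '7' (now at pos=15)
pos=16: emit EQ '='
pos=17: emit ID 'val' (now at pos=20)
DONE. 10 tokens: [EQ, SEMI, MINUS, STR, ID, ID, MINUS, NUM, EQ, ID]

Answer: EQ SEMI MINUS STR ID ID MINUS NUM EQ ID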